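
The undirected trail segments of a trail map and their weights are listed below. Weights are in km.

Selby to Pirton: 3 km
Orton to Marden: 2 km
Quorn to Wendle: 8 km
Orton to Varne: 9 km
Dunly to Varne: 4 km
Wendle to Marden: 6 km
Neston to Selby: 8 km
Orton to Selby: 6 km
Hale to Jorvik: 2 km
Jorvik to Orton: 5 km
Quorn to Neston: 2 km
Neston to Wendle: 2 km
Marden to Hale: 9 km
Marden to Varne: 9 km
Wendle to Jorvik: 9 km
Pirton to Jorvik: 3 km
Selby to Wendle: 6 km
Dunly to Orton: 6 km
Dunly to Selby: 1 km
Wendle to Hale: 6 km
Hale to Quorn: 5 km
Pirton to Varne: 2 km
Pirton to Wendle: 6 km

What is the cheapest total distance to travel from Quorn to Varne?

12 km

Compare a few routes:
Quorn - Neston - Wendle - Selby - Dunly - Varne: 2+2+6+1+4 = 15
Quorn - Neston - Wendle - Pirton - Varne: 2+2+6+2 = 12
The minimum is 12 km via Quorn - Neston - Wendle - Pirton - Varne.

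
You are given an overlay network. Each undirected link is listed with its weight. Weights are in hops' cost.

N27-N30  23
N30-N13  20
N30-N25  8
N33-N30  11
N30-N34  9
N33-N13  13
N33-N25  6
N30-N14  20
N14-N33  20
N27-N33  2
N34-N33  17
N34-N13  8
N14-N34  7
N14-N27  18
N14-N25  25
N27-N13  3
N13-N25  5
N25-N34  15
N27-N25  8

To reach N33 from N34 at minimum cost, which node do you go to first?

Enumerating some paths:
N34 - N30 - N33: 9+11 = 20
N34 - N13 - N27 - N33: 8+3+2 = 13
N34 - N13 - N25 - N33: 8+5+6 = 19
N34 - N33: 17 = 17
The minimum is 13 hops' cost via N34 - N13 - N27 - N33.
So from N34 the first move is to N13.

N13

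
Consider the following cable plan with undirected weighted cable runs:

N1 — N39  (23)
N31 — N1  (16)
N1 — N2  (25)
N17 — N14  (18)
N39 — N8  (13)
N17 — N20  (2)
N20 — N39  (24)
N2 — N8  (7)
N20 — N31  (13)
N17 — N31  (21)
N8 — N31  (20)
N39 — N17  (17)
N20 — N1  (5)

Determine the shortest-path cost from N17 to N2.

32

Shortest distances from N17:
N17: 0
N20: 2  (via N17)
N1: 7  (via N20)
N31: 15  (via N20)
N39: 17  (via N17)
N14: 18  (via N17)
N8: 30  (via N39)
N2: 32  (via N1)
Shortest route: N17–N20–N1–N2 = 32.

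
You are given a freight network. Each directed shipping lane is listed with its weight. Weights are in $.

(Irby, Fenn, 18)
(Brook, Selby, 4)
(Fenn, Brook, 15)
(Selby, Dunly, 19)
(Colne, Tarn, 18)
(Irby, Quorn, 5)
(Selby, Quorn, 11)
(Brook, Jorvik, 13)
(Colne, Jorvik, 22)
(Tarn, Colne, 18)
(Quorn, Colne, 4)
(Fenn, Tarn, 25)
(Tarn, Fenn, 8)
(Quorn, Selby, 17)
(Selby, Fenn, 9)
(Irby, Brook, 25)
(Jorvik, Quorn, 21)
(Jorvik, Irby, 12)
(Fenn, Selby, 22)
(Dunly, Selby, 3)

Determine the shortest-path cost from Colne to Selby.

$45

Running Dijkstra from Colne:
Colne: 0
Tarn: 18  (via Colne)
Jorvik: 22  (via Colne)
Fenn: 26  (via Tarn)
Irby: 34  (via Jorvik)
Quorn: 39  (via Irby)
Brook: 41  (via Fenn)
Selby: 45  (via Brook)
Shortest route: Colne → Tarn → Fenn → Brook → Selby = $45.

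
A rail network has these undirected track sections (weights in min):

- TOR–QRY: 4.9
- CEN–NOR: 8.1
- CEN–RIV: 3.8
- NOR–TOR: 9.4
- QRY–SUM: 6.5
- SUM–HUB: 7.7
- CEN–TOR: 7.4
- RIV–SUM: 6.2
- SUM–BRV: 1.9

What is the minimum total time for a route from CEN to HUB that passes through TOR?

26.5 min

Shortest CEN→TOR: CEN–TOR = 7.4
Best TOR to HUB: TOR–QRY–SUM–HUB costing 19.1
Total via TOR: 7.4 + 19.1 = 26.5 min.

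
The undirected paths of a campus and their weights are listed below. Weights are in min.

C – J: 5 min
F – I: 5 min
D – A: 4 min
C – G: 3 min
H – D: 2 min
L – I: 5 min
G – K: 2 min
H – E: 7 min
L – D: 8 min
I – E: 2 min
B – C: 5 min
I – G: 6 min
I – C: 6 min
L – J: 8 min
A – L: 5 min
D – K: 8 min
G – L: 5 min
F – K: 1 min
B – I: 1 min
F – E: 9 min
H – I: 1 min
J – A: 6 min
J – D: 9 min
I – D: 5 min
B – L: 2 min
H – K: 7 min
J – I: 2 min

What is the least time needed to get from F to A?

12 min

Enumerating some paths:
F → I → H → D → A: 5+1+2+4 = 12
F → I → B → L → A: 5+1+2+5 = 13
The minimum is 12 min via F → I → H → D → A.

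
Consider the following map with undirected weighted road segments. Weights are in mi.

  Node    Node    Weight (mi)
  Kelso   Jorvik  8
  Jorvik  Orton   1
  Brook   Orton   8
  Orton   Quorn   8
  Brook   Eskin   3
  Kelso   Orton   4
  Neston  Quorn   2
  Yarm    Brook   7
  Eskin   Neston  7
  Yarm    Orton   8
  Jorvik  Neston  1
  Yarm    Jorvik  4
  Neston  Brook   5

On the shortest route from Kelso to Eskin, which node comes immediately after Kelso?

Orton

Enumerating some paths:
Kelso–Orton–Jorvik–Neston–Brook–Eskin: 4+1+1+5+3 = 14
Kelso–Orton–Brook–Eskin: 4+8+3 = 15
Kelso–Orton–Jorvik–Neston–Eskin: 4+1+1+7 = 13
Cheapest is Kelso–Orton–Jorvik–Neston–Eskin at 13 mi.
So from Kelso the first move is to Orton.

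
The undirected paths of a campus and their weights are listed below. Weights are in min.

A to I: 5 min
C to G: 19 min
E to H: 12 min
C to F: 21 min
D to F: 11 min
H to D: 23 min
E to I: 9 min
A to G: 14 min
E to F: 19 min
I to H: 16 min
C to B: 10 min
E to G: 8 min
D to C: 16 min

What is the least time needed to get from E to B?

Candidate routes:
E–F–D–C–B: 19+11+16+10 = 56
E–I–A–G–C–B: 9+5+14+19+10 = 57
E–F–C–B: 19+21+10 = 50
E–G–C–B: 8+19+10 = 37
Cheapest is E–G–C–B at 37 min.

37 min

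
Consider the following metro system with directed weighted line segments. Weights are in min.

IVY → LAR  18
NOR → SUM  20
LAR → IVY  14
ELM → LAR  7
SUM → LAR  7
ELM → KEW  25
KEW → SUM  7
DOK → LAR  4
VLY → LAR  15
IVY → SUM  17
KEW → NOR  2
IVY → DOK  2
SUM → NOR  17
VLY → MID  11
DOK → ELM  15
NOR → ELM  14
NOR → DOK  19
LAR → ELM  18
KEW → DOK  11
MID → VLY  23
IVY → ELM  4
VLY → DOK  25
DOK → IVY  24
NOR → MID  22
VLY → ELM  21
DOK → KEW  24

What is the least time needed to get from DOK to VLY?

Settle nodes by increasing distance from DOK:
DOK: 0
LAR: 4  (via DOK)
ELM: 15  (via DOK)
IVY: 18  (via LAR)
KEW: 24  (via DOK)
NOR: 26  (via KEW)
SUM: 31  (via KEW)
MID: 48  (via NOR)
VLY: 71  (via MID)
Shortest route: DOK–KEW–NOR–MID–VLY = 71 min.

71 min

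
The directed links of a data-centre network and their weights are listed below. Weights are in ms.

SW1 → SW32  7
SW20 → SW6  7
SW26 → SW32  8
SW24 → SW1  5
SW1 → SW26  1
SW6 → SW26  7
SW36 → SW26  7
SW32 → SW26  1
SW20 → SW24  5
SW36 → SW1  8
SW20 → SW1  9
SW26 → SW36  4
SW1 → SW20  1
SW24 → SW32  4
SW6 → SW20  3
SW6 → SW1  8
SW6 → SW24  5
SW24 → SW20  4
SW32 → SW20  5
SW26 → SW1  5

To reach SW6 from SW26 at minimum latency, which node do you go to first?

SW1

Candidate routes:
SW26–SW36–SW1–SW20–SW6: 4+8+1+7 = 20
SW26–SW1–SW20–SW6: 5+1+7 = 13
The minimum is 13 ms via SW26–SW1–SW20–SW6.
So from SW26 the first move is to SW1.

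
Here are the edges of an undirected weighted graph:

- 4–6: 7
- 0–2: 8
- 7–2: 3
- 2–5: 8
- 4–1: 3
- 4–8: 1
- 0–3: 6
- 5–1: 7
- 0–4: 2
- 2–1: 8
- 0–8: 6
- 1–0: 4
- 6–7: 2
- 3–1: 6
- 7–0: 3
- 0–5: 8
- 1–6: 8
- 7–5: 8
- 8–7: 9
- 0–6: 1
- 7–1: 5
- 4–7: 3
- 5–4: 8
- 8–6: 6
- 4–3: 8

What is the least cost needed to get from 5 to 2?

8

Settle nodes by increasing distance from 5:
5: 0
1: 7  (via 5)
0: 8  (via 5)
2: 8  (via 5)
Shortest route: 5 → 2 = 8.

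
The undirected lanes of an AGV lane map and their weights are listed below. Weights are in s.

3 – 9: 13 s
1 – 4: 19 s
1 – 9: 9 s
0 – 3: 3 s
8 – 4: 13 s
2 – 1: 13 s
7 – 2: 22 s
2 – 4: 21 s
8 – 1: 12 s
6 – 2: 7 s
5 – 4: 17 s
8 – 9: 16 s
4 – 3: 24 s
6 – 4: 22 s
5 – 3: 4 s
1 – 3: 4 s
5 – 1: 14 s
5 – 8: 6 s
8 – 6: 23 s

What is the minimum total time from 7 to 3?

39 s

Candidate routes:
7 - 2 - 1 - 3: 22+13+4 = 39
7 - 2 - 1 - 5 - 3: 22+13+14+4 = 53
Cheapest is 7 - 2 - 1 - 3 at 39 s.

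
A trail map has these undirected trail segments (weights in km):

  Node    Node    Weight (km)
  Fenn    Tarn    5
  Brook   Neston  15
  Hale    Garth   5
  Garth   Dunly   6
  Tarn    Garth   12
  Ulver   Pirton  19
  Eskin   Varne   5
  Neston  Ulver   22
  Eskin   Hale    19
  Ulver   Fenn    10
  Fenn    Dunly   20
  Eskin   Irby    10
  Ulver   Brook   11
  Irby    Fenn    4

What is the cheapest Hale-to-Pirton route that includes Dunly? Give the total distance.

Best Hale to Dunly: Hale–Garth–Dunly costing 11
Shortest Dunly→Pirton: Dunly–Fenn–Ulver–Pirton = 49
Total via Dunly: 11 + 49 = 60 km.

60 km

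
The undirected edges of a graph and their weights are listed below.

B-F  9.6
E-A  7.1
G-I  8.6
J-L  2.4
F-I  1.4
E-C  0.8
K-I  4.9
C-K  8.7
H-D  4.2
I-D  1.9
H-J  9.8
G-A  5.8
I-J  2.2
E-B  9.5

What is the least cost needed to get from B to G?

Compare a few routes:
B–F–I–G: 9.6+1.4+8.6 = 19.6
B–E–C–K–I–G: 9.5+0.8+8.7+4.9+8.6 = 32.5
B–E–A–G: 9.5+7.1+5.8 = 22.4
Cheapest is B–F–I–G at 19.6.

19.6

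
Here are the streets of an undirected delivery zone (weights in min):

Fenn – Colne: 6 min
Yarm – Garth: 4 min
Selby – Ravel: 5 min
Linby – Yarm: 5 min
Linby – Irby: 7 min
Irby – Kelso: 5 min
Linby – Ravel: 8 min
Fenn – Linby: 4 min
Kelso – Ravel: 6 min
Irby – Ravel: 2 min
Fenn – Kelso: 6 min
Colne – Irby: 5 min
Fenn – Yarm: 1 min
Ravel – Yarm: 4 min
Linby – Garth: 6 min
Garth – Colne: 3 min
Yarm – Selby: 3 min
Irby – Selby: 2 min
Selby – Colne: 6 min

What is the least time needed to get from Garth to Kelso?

11 min

Compare a few routes:
Garth–Yarm–Selby–Irby–Kelso: 4+3+2+5 = 14
Garth–Yarm–Ravel–Kelso: 4+4+6 = 14
Garth–Colne–Irby–Kelso: 3+5+5 = 13
Garth–Yarm–Fenn–Kelso: 4+1+6 = 11
The minimum is 11 min via Garth–Yarm–Fenn–Kelso.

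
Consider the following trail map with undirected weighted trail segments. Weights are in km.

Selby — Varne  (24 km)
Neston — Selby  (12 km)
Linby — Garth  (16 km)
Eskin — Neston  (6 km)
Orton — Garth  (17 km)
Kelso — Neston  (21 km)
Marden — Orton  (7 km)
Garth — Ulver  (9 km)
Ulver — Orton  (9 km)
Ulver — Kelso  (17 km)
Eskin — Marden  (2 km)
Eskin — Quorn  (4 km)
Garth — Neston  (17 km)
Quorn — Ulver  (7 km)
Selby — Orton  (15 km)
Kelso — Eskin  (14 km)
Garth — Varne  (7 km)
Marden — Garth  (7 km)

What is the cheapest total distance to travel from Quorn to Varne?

Settle nodes by increasing distance from Quorn:
Quorn: 0
Eskin: 4  (via Quorn)
Marden: 6  (via Eskin)
Ulver: 7  (via Quorn)
Neston: 10  (via Eskin)
Orton: 13  (via Marden)
Garth: 13  (via Marden)
Kelso: 18  (via Eskin)
Varne: 20  (via Garth)
Shortest route: Quorn → Eskin → Marden → Garth → Varne = 20 km.

20 km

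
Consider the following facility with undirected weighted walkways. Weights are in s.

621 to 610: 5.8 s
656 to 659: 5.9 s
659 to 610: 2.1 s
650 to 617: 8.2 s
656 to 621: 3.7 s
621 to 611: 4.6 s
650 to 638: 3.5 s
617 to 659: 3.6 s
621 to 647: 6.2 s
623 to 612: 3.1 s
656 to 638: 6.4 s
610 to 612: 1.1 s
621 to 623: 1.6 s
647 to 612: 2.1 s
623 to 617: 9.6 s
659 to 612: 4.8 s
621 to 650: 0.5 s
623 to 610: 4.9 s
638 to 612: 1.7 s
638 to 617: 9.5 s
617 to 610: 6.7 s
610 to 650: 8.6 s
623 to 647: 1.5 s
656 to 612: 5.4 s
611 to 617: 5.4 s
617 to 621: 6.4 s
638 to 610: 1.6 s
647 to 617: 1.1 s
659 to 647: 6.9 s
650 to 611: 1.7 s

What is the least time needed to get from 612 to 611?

Running Dijkstra from 612:
612: 0
610: 1.1  (via 612)
638: 1.7  (via 612)
647: 2.1  (via 612)
623: 3.1  (via 612)
659: 3.2  (via 610)
617: 3.2  (via 647)
621: 4.7  (via 623)
650: 5.2  (via 638)
656: 5.4  (via 612)
611: 6.9  (via 650)
Shortest route: 612–638–650–611 = 6.9 s.

6.9 s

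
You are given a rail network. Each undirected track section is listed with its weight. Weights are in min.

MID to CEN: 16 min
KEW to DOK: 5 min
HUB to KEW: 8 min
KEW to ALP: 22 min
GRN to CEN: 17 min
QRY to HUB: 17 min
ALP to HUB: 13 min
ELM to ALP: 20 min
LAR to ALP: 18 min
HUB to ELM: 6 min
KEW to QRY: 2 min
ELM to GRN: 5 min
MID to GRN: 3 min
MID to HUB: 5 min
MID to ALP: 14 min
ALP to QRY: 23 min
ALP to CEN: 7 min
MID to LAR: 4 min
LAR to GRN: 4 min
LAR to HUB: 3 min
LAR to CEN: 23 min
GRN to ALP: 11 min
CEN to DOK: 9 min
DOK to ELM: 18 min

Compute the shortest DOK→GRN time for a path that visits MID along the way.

21 min

Best DOK to MID: DOK–KEW–HUB–MID costing 18
Best MID to GRN: MID–GRN costing 3
Total via MID: 18 + 3 = 21 min.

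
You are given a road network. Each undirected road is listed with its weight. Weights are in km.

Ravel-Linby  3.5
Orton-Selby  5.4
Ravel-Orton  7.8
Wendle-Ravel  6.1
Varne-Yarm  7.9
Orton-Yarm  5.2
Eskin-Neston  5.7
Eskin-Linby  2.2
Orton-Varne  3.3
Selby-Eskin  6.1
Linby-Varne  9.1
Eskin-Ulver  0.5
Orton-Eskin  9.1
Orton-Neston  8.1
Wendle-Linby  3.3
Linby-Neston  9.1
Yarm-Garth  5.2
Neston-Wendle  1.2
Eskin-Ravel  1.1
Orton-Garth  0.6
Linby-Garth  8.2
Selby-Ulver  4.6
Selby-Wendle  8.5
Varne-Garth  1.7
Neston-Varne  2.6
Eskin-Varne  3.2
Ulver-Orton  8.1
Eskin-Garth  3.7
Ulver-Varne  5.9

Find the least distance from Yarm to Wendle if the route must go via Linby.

Shortest Yarm→Linby: Yarm–Garth–Eskin–Linby = 11.1
Shortest Linby→Wendle: Linby–Wendle = 3.3
Total via Linby: 11.1 + 3.3 = 14.4 km.

14.4 km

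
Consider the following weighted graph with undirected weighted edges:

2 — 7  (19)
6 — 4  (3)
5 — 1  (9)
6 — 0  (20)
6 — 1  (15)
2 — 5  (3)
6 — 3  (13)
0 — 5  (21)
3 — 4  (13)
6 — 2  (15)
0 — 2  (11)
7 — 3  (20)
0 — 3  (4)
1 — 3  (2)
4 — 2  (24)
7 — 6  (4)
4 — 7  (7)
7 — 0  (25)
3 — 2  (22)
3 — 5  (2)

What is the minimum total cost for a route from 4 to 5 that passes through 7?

26

Shortest 4→7: 4 → 7 = 7
Best 7 to 5: 7 → 6 → 3 → 5 costing 19
Total via 7: 7 + 19 = 26.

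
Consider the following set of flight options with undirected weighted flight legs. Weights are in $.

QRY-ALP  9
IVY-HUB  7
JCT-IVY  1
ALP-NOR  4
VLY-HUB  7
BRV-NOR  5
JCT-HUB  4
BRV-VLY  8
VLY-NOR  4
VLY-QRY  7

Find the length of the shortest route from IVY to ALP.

$20

Shortest distances from IVY:
IVY: 0
JCT: 1  (via IVY)
HUB: 5  (via JCT)
VLY: 12  (via HUB)
NOR: 16  (via VLY)
QRY: 19  (via VLY)
BRV: 20  (via VLY)
ALP: 20  (via NOR)
Shortest route: IVY–JCT–HUB–VLY–NOR–ALP = $20.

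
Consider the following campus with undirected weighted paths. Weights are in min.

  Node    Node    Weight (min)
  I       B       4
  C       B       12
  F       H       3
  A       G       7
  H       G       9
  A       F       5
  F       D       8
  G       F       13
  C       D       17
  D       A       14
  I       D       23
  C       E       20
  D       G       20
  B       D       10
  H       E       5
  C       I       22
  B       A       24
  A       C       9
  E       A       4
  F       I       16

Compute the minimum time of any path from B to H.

21 min

Running Dijkstra from B:
B: 0
I: 4  (via B)
D: 10  (via B)
C: 12  (via B)
F: 18  (via D)
A: 21  (via C)
H: 21  (via F)
Shortest route: B–D–F–H = 21 min.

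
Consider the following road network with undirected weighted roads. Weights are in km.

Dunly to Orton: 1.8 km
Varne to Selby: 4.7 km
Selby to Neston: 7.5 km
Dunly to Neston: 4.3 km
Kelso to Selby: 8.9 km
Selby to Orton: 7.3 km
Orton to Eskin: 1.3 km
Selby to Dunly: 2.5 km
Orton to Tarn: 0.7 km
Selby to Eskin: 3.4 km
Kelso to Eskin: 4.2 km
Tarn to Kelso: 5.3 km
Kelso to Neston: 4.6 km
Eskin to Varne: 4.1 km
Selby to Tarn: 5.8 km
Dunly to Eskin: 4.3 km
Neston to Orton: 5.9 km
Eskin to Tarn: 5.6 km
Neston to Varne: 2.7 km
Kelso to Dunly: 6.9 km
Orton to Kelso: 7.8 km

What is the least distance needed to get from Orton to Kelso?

Enumerating some paths:
Orton - Tarn - Kelso: 0.7+5.3 = 6
Orton - Eskin - Kelso: 1.3+4.2 = 5.5
Cheapest is Orton - Eskin - Kelso at 5.5 km.

5.5 km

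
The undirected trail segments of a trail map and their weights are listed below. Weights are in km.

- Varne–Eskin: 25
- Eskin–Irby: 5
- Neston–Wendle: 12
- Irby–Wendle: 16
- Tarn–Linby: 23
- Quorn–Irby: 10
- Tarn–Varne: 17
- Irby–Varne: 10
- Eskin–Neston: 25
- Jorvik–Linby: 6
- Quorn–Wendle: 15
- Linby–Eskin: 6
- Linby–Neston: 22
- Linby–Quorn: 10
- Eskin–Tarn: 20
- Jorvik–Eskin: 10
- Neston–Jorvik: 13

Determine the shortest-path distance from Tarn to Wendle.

Settle nodes by increasing distance from Tarn:
Tarn: 0
Varne: 17  (via Tarn)
Eskin: 20  (via Tarn)
Linby: 23  (via Tarn)
Irby: 25  (via Eskin)
Jorvik: 29  (via Linby)
Quorn: 33  (via Linby)
Wendle: 41  (via Irby)
Shortest route: Tarn → Eskin → Irby → Wendle = 41 km.

41 km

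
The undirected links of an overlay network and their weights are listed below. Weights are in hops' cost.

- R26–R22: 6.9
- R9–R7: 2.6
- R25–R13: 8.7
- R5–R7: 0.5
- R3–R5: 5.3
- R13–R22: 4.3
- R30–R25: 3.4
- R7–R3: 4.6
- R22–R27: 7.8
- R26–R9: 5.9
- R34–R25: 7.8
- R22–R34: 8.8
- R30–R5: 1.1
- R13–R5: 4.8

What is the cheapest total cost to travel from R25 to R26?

13.5 hops' cost

Settle nodes by increasing distance from R25:
R25: 0
R30: 3.4  (via R25)
R5: 4.5  (via R30)
R7: 5  (via R5)
R9: 7.6  (via R7)
R34: 7.8  (via R25)
R13: 8.7  (via R25)
R3: 9.6  (via R7)
R22: 13  (via R13)
R26: 13.5  (via R9)
Shortest route: R25–R30–R5–R7–R9–R26 = 13.5 hops' cost.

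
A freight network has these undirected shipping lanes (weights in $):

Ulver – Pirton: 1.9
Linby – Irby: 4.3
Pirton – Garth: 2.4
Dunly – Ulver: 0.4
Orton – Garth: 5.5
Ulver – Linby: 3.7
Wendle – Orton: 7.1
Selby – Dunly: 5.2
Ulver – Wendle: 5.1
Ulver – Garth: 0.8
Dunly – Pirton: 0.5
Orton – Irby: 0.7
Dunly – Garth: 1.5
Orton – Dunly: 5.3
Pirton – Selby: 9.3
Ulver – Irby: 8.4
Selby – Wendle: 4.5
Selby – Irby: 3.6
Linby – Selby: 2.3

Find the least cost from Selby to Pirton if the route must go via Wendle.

$10.5

Best Selby to Wendle: Selby → Wendle costing 4.5
Best Wendle to Pirton: Wendle → Ulver → Dunly → Pirton costing 6
Total via Wendle: 4.5 + 6 = $10.5.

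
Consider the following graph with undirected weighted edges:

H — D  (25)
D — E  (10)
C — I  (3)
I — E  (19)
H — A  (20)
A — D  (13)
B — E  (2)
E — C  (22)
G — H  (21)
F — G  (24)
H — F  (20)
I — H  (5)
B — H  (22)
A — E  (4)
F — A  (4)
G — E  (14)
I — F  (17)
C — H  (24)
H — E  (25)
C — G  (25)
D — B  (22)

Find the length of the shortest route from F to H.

20

Compare a few routes:
F - H: 20 = 20
F - I - H: 17+5 = 22
F - A - H: 4+20 = 24
Cheapest is F - H at 20.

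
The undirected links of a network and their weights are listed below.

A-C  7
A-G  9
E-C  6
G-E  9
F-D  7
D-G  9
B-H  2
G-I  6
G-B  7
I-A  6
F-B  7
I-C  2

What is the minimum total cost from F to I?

20

Candidate routes:
F–B–G–E–C–I: 7+7+9+6+2 = 31
F–D–G–I: 7+9+6 = 22
F–B–G–A–I: 7+7+9+6 = 29
F–B–G–I: 7+7+6 = 20
The minimum is 20 via F–B–G–I.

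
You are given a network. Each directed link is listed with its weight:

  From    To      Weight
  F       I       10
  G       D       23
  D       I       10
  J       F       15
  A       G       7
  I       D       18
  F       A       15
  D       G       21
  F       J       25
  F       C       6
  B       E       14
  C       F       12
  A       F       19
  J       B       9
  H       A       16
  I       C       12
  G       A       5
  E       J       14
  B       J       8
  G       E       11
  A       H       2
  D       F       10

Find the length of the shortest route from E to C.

Settle nodes by increasing distance from E:
E: 0
J: 14  (via E)
B: 23  (via J)
F: 29  (via J)
C: 35  (via F)
Shortest route: E–J–F–C = 35.

35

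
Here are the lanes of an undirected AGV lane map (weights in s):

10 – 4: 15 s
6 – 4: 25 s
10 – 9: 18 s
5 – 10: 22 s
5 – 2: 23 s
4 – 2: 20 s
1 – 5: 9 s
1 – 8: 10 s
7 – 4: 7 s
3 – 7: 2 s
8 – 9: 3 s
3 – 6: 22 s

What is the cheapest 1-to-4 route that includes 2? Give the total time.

Shortest 1→2: 1 → 5 → 2 = 32
Best 2 to 4: 2 → 4 costing 20
Total via 2: 32 + 20 = 52 s.

52 s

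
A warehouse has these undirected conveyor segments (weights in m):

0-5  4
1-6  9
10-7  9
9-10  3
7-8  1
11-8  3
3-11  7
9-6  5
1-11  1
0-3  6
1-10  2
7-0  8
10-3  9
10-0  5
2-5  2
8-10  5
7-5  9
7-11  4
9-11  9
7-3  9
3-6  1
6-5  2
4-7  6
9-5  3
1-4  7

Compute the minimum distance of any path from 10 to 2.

8 m

Enumerating some paths:
10 - 3 - 6 - 5 - 2: 9+1+2+2 = 14
10 - 0 - 5 - 2: 5+4+2 = 11
10 - 9 - 6 - 5 - 2: 3+5+2+2 = 12
10 - 9 - 5 - 2: 3+3+2 = 8
Cheapest is 10 - 9 - 5 - 2 at 8 m.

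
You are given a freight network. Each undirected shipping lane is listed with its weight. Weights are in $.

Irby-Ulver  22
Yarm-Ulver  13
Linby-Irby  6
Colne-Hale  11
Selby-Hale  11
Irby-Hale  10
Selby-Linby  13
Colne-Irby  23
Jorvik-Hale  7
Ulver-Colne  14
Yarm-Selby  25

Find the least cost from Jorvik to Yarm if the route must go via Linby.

$61

Shortest Jorvik→Linby: Jorvik–Hale–Irby–Linby = 23
Best Linby to Yarm: Linby–Selby–Yarm costing 38
Total via Linby: 23 + 38 = $61.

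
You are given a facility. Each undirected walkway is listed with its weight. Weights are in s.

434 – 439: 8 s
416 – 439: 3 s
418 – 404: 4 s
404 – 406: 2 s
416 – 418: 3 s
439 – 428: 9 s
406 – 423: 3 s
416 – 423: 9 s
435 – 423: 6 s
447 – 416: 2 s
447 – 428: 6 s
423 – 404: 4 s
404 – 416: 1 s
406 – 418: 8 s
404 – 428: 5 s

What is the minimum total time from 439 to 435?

14 s

Compare a few routes:
439 - 416 - 423 - 435: 3+9+6 = 18
439 - 416 - 404 - 423 - 435: 3+1+4+6 = 14
439 - 416 - 418 - 404 - 423 - 435: 3+3+4+4+6 = 20
439 - 416 - 404 - 406 - 423 - 435: 3+1+2+3+6 = 15
The minimum is 14 s via 439 - 416 - 404 - 423 - 435.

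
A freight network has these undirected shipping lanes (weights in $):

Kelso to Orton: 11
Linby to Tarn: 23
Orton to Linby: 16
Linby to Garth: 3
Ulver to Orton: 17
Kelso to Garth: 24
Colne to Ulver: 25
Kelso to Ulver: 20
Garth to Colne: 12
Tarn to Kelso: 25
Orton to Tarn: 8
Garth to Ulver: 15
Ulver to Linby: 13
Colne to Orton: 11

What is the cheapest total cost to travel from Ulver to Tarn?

Settle nodes by increasing distance from Ulver:
Ulver: 0
Linby: 13  (via Ulver)
Garth: 15  (via Ulver)
Orton: 17  (via Ulver)
Kelso: 20  (via Ulver)
Tarn: 25  (via Orton)
Shortest route: Ulver → Orton → Tarn = $25.

$25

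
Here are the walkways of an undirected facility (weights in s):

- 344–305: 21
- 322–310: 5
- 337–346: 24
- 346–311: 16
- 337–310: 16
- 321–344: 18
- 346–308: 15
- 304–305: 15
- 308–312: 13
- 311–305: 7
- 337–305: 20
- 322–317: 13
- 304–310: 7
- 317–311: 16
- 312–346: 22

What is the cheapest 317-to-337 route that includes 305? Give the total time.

43 s

Shortest 317→305: 317–311–305 = 23
Shortest 305→337: 305–337 = 20
Total via 305: 23 + 20 = 43 s.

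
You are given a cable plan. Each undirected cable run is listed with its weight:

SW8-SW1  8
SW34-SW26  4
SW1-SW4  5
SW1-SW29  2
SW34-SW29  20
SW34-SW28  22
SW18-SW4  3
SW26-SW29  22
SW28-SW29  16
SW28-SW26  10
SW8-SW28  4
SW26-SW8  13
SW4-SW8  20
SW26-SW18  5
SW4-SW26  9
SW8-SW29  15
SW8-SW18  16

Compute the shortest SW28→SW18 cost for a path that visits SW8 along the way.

Best SW28 to SW8: SW28 → SW8 costing 4
Best SW8 to SW18: SW8 → SW18 costing 16
Total via SW8: 4 + 16 = 20.

20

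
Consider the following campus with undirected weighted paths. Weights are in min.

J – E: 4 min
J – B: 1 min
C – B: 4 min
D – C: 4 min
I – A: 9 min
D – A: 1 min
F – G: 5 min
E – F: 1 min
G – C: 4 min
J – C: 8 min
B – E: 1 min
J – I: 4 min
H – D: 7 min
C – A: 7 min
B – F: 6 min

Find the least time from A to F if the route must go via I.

Best A to I: A–I costing 9
Best I to F: I–J–B–E–F costing 7
Total via I: 9 + 7 = 16 min.

16 min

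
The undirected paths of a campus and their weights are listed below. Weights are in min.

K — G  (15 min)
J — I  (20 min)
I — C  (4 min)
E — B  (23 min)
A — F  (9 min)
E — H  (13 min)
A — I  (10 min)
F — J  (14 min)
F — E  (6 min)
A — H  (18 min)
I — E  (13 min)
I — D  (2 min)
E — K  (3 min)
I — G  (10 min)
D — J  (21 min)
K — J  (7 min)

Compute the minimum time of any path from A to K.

Compare a few routes:
A - F - E - K: 9+6+3 = 18
A - I - E - K: 10+13+3 = 26
Cheapest is A - F - E - K at 18 min.

18 min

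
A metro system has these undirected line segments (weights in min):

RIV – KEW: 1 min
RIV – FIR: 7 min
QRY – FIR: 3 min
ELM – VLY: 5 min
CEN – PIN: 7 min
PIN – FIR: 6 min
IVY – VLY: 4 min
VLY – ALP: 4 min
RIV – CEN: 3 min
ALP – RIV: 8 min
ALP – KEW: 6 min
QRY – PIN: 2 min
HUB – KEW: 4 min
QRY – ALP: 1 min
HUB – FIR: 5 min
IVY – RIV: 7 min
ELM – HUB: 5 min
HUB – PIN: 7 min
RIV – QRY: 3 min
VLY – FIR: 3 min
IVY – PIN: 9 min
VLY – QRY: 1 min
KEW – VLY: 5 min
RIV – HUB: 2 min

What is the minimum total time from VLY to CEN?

Enumerating some paths:
VLY → QRY → RIV → CEN: 1+3+3 = 7
VLY → ALP → QRY → RIV → CEN: 4+1+3+3 = 11
VLY → KEW → RIV → CEN: 5+1+3 = 9
VLY → QRY → PIN → CEN: 1+2+7 = 10
The minimum is 7 min via VLY → QRY → RIV → CEN.

7 min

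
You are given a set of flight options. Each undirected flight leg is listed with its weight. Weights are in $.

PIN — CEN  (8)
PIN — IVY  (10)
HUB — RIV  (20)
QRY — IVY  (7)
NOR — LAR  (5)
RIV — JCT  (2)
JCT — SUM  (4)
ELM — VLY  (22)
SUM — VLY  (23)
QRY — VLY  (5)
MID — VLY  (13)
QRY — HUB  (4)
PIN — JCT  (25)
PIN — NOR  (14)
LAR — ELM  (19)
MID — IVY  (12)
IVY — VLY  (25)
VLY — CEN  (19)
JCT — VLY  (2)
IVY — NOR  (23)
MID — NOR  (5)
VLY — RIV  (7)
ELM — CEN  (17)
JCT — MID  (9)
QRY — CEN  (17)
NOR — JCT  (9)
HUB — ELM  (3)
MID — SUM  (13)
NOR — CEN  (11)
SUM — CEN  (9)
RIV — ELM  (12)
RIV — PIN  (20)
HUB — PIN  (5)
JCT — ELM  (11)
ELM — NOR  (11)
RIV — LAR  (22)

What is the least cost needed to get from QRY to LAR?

Candidate routes:
QRY → VLY → JCT → NOR → LAR: 5+2+9+5 = 21
QRY → HUB → ELM → LAR: 4+3+19 = 26
QRY → VLY → JCT → MID → NOR → LAR: 5+2+9+5+5 = 26
QRY → HUB → ELM → NOR → LAR: 4+3+11+5 = 23
Cheapest is QRY → VLY → JCT → NOR → LAR at $21.

$21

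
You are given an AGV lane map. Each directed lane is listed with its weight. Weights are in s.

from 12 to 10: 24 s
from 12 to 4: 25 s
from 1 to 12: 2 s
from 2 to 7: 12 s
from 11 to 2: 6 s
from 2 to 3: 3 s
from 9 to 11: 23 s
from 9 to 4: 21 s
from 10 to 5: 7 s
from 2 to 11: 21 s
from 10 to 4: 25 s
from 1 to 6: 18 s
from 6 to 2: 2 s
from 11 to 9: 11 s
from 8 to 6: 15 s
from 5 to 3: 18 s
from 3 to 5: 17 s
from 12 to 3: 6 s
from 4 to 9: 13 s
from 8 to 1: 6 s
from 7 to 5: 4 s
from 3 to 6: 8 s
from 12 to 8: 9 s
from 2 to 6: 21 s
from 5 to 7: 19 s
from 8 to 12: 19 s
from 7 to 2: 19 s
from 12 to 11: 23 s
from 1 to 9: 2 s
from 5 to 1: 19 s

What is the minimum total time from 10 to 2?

Running Dijkstra from 10:
10: 0
5: 7  (via 10)
3: 25  (via 5)
4: 25  (via 10)
1: 26  (via 5)
7: 26  (via 5)
9: 28  (via 1)
12: 28  (via 1)
6: 33  (via 3)
2: 35  (via 6)
Shortest route: 10 → 5 → 3 → 6 → 2 = 35 s.

35 s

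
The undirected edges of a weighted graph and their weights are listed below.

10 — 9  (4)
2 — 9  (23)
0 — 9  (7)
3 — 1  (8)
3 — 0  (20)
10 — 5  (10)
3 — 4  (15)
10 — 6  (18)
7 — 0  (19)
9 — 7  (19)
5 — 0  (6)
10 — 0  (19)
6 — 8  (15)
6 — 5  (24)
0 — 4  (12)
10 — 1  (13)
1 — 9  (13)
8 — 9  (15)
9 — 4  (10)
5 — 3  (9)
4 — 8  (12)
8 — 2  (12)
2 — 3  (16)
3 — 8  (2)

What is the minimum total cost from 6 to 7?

41

Enumerating some paths:
6 - 10 - 9 - 7: 18+4+19 = 41
6 - 10 - 9 - 0 - 7: 18+4+7+19 = 48
Cheapest is 6 - 10 - 9 - 7 at 41.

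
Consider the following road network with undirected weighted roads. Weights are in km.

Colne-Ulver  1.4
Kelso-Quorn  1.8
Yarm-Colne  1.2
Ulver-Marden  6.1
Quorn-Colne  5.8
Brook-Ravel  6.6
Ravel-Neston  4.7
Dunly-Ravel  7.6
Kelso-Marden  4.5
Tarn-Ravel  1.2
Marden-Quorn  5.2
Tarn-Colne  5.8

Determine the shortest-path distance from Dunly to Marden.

22.1 km

Running Dijkstra from Dunly:
Dunly: 0
Ravel: 7.6  (via Dunly)
Tarn: 8.8  (via Ravel)
Neston: 12.3  (via Ravel)
Brook: 14.2  (via Ravel)
Colne: 14.6  (via Tarn)
Yarm: 15.8  (via Colne)
Ulver: 16  (via Colne)
Quorn: 20.4  (via Colne)
Marden: 22.1  (via Ulver)
Shortest route: Dunly–Ravel–Tarn–Colne–Ulver–Marden = 22.1 km.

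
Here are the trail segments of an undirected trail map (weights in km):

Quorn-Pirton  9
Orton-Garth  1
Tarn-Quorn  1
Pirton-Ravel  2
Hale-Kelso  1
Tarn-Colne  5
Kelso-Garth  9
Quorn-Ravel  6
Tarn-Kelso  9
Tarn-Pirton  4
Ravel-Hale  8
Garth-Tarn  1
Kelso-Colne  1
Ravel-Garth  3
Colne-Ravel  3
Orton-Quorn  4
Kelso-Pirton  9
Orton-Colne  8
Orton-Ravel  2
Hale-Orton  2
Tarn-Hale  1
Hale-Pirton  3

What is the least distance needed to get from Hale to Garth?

2 km

Shortest distances from Hale:
Hale: 0
Tarn: 1  (via Hale)
Kelso: 1  (via Hale)
Colne: 2  (via Kelso)
Orton: 2  (via Hale)
Garth: 2  (via Tarn)
Shortest route: Hale → Tarn → Garth = 2 km.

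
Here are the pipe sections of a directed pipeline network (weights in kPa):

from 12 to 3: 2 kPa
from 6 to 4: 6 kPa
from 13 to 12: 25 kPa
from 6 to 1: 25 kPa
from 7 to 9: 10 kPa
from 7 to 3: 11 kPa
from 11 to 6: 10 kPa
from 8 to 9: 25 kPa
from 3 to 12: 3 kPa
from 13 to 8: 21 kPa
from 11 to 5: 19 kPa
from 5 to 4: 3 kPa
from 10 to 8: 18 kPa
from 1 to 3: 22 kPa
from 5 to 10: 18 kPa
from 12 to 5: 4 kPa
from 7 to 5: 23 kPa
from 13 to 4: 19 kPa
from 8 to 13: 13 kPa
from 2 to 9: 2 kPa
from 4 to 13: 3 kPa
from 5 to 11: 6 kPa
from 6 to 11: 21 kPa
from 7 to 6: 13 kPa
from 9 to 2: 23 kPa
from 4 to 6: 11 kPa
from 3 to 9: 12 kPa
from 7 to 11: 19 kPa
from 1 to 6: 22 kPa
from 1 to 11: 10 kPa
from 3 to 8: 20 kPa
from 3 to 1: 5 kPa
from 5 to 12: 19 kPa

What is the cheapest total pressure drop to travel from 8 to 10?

60 kPa

Enumerating some paths:
8–13–12–5–10: 13+25+4+18 = 60
8–13–12–3–1–11–5–10: 13+25+2+5+10+19+18 = 92
Cheapest is 8–13–12–5–10 at 60 kPa.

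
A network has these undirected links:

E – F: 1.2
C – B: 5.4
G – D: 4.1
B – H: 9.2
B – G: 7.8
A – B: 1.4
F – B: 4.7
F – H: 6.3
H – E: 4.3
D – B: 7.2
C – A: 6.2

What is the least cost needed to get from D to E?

13.1

Settle nodes by increasing distance from D:
D: 0
G: 4.1  (via D)
B: 7.2  (via D)
A: 8.6  (via B)
F: 11.9  (via B)
C: 12.6  (via B)
E: 13.1  (via F)
Shortest route: D–B–F–E = 13.1.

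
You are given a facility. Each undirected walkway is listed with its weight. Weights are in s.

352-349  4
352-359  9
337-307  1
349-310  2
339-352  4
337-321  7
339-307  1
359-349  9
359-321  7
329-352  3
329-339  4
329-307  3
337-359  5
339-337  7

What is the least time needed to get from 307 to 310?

Enumerating some paths:
307 → 339 → 329 → 352 → 349 → 310: 1+4+3+4+2 = 14
307 → 329 → 352 → 349 → 310: 3+3+4+2 = 12
307 → 339 → 352 → 349 → 310: 1+4+4+2 = 11
Cheapest is 307 → 339 → 352 → 349 → 310 at 11 s.

11 s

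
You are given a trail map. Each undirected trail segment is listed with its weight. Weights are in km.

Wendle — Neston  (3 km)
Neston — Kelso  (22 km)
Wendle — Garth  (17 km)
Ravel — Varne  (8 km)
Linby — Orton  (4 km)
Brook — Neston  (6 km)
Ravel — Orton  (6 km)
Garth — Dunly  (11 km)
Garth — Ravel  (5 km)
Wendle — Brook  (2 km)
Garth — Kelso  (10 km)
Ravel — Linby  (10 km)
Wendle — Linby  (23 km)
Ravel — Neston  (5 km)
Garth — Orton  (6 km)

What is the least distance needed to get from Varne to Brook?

18 km

Compare a few routes:
Varne–Ravel–Neston–Brook: 8+5+6 = 19
Varne–Ravel–Neston–Wendle–Brook: 8+5+3+2 = 18
Cheapest is Varne–Ravel–Neston–Wendle–Brook at 18 km.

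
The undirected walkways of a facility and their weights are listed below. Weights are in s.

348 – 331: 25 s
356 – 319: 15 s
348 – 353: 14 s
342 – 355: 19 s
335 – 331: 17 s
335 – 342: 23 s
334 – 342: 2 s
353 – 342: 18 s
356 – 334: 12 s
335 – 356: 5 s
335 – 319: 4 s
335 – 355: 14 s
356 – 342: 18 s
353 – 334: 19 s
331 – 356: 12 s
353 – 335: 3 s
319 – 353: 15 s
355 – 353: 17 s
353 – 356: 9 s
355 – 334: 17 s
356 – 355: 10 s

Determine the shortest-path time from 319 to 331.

21 s

Settle nodes by increasing distance from 319:
319: 0
335: 4  (via 319)
353: 7  (via 335)
356: 9  (via 335)
355: 18  (via 335)
334: 21  (via 356)
331: 21  (via 335)
Shortest route: 319–335–331 = 21 s.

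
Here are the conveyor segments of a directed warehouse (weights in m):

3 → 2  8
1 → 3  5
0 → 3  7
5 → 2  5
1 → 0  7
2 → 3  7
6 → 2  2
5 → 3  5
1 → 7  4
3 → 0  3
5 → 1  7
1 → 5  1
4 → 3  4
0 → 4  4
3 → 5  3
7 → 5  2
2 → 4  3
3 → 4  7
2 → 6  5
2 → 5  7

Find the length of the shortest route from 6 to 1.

16 m

Compare a few routes:
6 → 2 → 4 → 3 → 5 → 1: 2+3+4+3+7 = 19
6 → 2 → 5 → 1: 2+7+7 = 16
The minimum is 16 m via 6 → 2 → 5 → 1.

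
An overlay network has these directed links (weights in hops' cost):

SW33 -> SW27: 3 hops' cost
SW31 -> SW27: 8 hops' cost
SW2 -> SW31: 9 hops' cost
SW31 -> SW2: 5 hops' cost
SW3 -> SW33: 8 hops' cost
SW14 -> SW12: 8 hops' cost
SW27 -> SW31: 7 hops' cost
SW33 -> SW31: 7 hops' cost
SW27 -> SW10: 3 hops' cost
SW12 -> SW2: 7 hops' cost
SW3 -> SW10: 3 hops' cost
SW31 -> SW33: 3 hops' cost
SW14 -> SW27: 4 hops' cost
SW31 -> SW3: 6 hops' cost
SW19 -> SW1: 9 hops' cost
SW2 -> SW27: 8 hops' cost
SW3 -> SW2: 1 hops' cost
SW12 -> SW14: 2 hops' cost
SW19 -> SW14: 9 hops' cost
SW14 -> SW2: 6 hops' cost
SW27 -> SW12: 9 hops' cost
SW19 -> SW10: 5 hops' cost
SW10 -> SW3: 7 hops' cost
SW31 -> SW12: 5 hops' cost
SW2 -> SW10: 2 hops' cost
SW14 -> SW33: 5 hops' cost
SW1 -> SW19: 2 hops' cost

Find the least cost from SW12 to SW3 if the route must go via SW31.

19 hops' cost

Shortest SW12→SW31: SW12–SW14–SW27–SW31 = 13
Best SW31 to SW3: SW31–SW3 costing 6
Total via SW31: 13 + 6 = 19 hops' cost.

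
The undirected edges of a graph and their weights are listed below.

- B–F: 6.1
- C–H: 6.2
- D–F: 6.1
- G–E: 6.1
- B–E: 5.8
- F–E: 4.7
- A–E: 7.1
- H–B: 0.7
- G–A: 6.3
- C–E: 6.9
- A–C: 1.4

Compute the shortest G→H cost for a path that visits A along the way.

Best G to A: G–A costing 6.3
Best A to H: A–C–H costing 7.6
Total via A: 6.3 + 7.6 = 13.9.

13.9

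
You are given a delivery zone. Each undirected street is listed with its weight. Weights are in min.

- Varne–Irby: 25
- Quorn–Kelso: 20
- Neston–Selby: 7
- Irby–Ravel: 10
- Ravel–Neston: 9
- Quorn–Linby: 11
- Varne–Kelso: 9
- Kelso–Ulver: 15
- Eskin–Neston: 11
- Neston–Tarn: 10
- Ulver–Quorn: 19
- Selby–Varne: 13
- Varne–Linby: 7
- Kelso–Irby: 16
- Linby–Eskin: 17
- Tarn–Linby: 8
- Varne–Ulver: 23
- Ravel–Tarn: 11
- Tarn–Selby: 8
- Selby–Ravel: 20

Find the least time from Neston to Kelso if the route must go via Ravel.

Best Neston to Ravel: Neston → Ravel costing 9
Shortest Ravel→Kelso: Ravel → Irby → Kelso = 26
Total via Ravel: 9 + 26 = 35 min.

35 min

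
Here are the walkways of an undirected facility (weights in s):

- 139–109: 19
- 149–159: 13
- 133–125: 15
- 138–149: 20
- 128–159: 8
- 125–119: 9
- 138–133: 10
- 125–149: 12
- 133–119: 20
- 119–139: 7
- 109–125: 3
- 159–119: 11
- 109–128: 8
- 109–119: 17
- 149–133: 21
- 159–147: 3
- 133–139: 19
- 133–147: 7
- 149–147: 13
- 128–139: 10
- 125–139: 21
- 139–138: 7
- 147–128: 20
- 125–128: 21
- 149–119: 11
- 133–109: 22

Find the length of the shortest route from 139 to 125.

16 s

Candidate routes:
139 → 119 → 125: 7+9 = 16
139 → 128 → 109 → 125: 10+8+3 = 21
Cheapest is 139 → 119 → 125 at 16 s.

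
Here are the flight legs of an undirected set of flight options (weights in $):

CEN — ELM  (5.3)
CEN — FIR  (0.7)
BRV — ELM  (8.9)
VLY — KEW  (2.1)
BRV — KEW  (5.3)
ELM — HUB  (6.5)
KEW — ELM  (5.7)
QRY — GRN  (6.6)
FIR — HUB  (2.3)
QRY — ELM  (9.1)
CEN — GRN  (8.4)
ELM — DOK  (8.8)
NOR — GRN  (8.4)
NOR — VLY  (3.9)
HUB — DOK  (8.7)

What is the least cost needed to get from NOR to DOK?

$20.5

Enumerating some paths:
NOR → VLY → KEW → ELM → DOK: 3.9+2.1+5.7+8.8 = 20.5
NOR → VLY → KEW → ELM → HUB → DOK: 3.9+2.1+5.7+6.5+8.7 = 26.9
The minimum is $20.5 via NOR → VLY → KEW → ELM → DOK.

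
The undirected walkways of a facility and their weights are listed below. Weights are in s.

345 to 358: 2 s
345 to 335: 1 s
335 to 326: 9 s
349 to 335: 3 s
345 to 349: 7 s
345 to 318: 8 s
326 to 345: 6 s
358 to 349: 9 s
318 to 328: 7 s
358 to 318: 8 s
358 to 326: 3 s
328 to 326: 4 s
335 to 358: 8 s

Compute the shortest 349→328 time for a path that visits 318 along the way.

19 s

Shortest 349→318: 349 → 335 → 345 → 318 = 12
Shortest 318→328: 318 → 328 = 7
Total via 318: 12 + 7 = 19 s.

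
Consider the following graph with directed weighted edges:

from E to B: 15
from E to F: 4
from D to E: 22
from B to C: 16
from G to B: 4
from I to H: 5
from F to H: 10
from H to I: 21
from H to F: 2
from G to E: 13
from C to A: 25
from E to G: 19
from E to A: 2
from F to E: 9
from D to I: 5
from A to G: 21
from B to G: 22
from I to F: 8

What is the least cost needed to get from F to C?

40

Shortest distances from F:
F: 0
E: 9  (via F)
H: 10  (via F)
A: 11  (via E)
B: 24  (via E)
G: 28  (via E)
I: 31  (via H)
C: 40  (via B)
Shortest route: F–E–B–C = 40.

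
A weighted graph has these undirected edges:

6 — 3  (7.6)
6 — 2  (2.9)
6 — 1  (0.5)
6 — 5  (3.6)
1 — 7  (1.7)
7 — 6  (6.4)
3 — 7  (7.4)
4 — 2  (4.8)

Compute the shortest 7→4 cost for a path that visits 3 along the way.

Best 7 to 3: 7–3 costing 7.4
Shortest 3→4: 3–6–2–4 = 15.3
Total via 3: 7.4 + 15.3 = 22.7.

22.7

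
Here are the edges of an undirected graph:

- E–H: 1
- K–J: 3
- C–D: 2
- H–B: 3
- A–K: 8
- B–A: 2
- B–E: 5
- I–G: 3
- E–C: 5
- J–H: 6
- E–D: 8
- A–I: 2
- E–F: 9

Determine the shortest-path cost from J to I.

13

Candidate routes:
J - H - E - B - A - I: 6+1+5+2+2 = 16
J - K - A - I: 3+8+2 = 13
The minimum is 13 via J - K - A - I.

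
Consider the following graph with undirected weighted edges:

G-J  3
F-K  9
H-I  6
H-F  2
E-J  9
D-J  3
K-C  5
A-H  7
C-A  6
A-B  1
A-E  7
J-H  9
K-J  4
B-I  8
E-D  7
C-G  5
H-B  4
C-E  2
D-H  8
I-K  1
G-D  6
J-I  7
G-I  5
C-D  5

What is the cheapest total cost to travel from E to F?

Enumerating some paths:
E - C - A - B - H - F: 2+6+1+4+2 = 15
E - C - K - F: 2+5+9 = 16
E - C - K - I - H - F: 2+5+1+6+2 = 16
E - A - B - H - F: 7+1+4+2 = 14
Cheapest is E - A - B - H - F at 14.

14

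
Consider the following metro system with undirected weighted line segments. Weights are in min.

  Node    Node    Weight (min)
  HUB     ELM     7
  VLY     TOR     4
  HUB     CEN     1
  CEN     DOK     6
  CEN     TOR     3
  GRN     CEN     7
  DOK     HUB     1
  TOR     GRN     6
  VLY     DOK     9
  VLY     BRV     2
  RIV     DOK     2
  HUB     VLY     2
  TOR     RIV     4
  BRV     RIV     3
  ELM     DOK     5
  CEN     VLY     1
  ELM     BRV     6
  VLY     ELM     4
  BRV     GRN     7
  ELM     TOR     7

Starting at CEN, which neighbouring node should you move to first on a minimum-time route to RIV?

HUB

Enumerating some paths:
CEN–VLY–HUB–DOK–RIV: 1+2+1+2 = 6
CEN–VLY–BRV–RIV: 1+2+3 = 6
CEN–HUB–DOK–RIV: 1+1+2 = 4
Cheapest is CEN–HUB–DOK–RIV at 4 min.
So from CEN the first move is to HUB.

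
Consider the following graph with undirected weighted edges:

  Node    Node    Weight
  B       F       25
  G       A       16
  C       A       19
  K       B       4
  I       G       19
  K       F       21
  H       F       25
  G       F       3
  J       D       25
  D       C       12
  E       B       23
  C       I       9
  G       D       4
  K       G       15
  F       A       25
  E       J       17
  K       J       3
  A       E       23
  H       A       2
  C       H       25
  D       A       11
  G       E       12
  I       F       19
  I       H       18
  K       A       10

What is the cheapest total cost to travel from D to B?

Shortest distances from D:
D: 0
G: 4  (via D)
F: 7  (via G)
A: 11  (via D)
C: 12  (via D)
H: 13  (via A)
E: 16  (via G)
K: 19  (via G)
I: 21  (via C)
J: 22  (via K)
B: 23  (via K)
Shortest route: D → G → K → B = 23.

23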